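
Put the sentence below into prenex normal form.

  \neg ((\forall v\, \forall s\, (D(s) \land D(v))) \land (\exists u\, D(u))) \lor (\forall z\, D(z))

\exists v\, \exists s\, \forall u\, \forall z\, (\neg D(s) \lor \neg D(v) \lor \neg D(u) \lor D(z))

Move each ¬ inward, flipping quantifiers it crosses:
  (\exists v\, \exists s\, (\neg D(s) \lor \neg D(v))) \lor (\forall u\, \neg D(u)) \lor (\forall z\, D(z))
Extract every quantifier outward, since the variables are now distinct and don't occur free across branches:
  \exists v\, \exists s\, \forall u\, \forall z\, (\neg D(s) \lor \neg D(v) \lor \neg D(u) \lor D(z))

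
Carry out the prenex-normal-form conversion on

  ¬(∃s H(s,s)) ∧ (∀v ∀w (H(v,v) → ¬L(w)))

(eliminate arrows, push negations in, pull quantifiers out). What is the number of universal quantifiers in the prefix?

First replace A → B with ¬A ∨ B.
  ¬(∃s H(s,s)) ∧ (∀v ∀w (¬H(v,v) ∨ ¬L(w)))
Drive negations inward (¬∀x A ≡ ∃x ¬A, ¬∃x A ≡ ∀x ¬A, De Morgan for ∧/∨):
  (∀s ¬H(s,s)) ∧ (∀v ∀w (¬H(v,v) ∨ ¬L(w)))
All bound variables are already distinct, so no renaming is needed.
Extract every quantifier outward, since the variables are now distinct and don't occur free across branches:
  ∀s ∀v ∀w (¬H(s,s) ∧ (¬H(v,v) ∨ ¬L(w)))
The prefix is ∀s ∀v ∀w: 3 universal, 0 existential.

3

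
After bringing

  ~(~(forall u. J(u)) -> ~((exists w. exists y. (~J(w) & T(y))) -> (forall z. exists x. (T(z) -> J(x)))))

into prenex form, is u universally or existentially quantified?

existential

Rewrite implications/biconditionals: A → B as ¬A ∨ B.
  ~(~~(forall u. J(u)) | ~(~(exists w. exists y. (~J(w) & T(y))) | (forall z. exists x. (~T(z) | J(x)))))
Move each ¬ inward, flipping quantifiers it crosses:
  (exists u. ~J(u)) & ((forall w. forall y. (J(w) | ~T(y))) | (forall z. exists x. (~T(z) | J(x))))
All bound variables are already distinct, so no renaming is needed.
Extract every quantifier outward, since the variables are now distinct and don't occur free across branches:
  exists u. forall w. forall y. forall z. exists x. (~J(u) & (J(w) | ~T(y) | ~T(z) | J(x)))
The quantifier forall u sits under an odd number of negations (counting the antecedent side of each →), so it flips to exists u.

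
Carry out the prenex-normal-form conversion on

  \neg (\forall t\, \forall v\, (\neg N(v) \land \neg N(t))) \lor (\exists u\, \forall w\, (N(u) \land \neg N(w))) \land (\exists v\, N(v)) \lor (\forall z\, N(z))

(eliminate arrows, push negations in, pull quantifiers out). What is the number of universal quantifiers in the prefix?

2

Push ¬ through the quantifiers and connectives to reach negation normal form:
  (\exists t\, \exists v\, (N(v) \lor N(t))) \lor (\exists u\, \forall w\, (N(u) \land \neg N(w))) \land (\exists v\, N(v)) \lor (\forall z\, N(z))
Standardize variables apart so no two quantifiers bind the same name: v↦q.
  (\exists t\, \exists v\, (N(v) \lor N(t))) \lor (\exists u\, \forall w\, (N(u) \land \neg N(w))) \land (\exists q\, N(q)) \lor (\forall z\, N(z))
Finally move all quantifiers to the prefix:
  \exists t\, \exists v\, \exists u\, \forall w\, \exists q\, \forall z\, (N(v) \lor N(t) \lor N(u) \land \neg N(w) \land N(q) \lor N(z))
The prefix is \exists t \exists v \exists u \forall w \exists q \forall z: 2 universal, 4 existential.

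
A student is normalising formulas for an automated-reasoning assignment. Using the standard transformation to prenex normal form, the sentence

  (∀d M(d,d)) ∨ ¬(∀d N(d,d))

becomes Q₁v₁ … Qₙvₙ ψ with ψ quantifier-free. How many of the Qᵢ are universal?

1

Drive negations inward (¬∀x A ≡ ∃x ¬A, ¬∃x A ≡ ∀x ¬A, De Morgan for ∧/∨):
  (∀d M(d,d)) ∨ (∃d ¬N(d,d))
Rename bound variables to avoid capture: d↦u.
  (∀d M(d,d)) ∨ (∃u ¬N(u,u))
Pull the quantifiers to the front (each side's bound variable is not free in the other side):
  ∀d ∃u (M(d,d) ∨ ¬N(u,u))
The prefix is ∀d ∃u: 1 universal, 1 existential.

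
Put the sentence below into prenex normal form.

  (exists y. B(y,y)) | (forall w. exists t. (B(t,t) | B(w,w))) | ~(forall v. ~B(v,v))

Move each ¬ inward, flipping quantifiers it crosses:
  (exists y. B(y,y)) | (forall w. exists t. (B(t,t) | B(w,w))) | (exists v. B(v,v))
Pull the quantifiers to the front (each side's bound variable is not free in the other side):
  exists y. forall w. exists t. exists v. (B(y,y) | B(t,t) | B(w,w) | B(v,v))

exists y. forall w. exists t. exists v. (B(y,y) | B(t,t) | B(w,w) | B(v,v))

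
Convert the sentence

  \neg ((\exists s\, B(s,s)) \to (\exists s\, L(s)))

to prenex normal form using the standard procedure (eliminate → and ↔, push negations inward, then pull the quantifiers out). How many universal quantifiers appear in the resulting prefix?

1

First replace A → B with ¬A ∨ B.
  \neg (\neg (\exists s\, B(s,s)) \lor (\exists s\, L(s)))
Move each ¬ inward, flipping quantifiers it crosses:
  (\exists s\, B(s,s)) \land (\forall s\, \neg L(s))
Rename bound variables to avoid capture: s↦w.
  (\exists s\, B(s,s)) \land (\forall w\, \neg L(w))
Pull the quantifiers to the front (each side's bound variable is not free in the other side):
  \exists s\, \forall w\, (B(s,s) \land \neg L(w))
The prefix is \exists s \forall w: 1 universal, 1 existential.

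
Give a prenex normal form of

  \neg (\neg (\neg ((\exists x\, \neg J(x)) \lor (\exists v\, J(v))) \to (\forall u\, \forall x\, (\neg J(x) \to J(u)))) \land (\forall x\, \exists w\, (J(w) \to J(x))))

\exists x\, \exists v\, \forall u\, \forall z1\, \exists v1\, \forall w\, (\neg J(x) \lor J(v) \lor J(z1) \lor J(u) \lor J(w) \land \neg J(v1))

First replace A → B with ¬A ∨ B.
  \neg (\neg (\neg \neg ((\exists x\, \neg J(x)) \lor (\exists v\, J(v))) \lor (\forall u\, \forall x\, (\neg \neg J(x) \lor J(u)))) \land (\forall x\, \exists w\, (\neg J(w) \lor J(x))))
Move each ¬ inward, flipping quantifiers it crosses:
  (\exists x\, \neg J(x)) \lor (\exists v\, J(v)) \lor (\forall u\, \forall x\, (J(x) \lor J(u))) \lor (\exists x\, \forall w\, (J(w) \land \neg J(x)))
Standardize variables apart so no two quantifiers bind the same name: x↦z1, x↦v1.
  (\exists x\, \neg J(x)) \lor (\exists v\, J(v)) \lor (\forall u\, \forall z1\, (J(z1) \lor J(u))) \lor (\exists v1\, \forall w\, (J(w) \land \neg J(v1)))
Pull the quantifiers to the front (each side's bound variable is not free in the other side):
  \exists x\, \exists v\, \forall u\, \forall z1\, \exists v1\, \forall w\, (\neg J(x) \lor J(v) \lor J(z1) \lor J(u) \lor J(w) \land \neg J(v1))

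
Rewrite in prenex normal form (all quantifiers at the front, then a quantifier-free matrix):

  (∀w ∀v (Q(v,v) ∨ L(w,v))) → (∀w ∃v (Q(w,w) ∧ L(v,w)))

∃w ∃v ∀q ∃w1 (¬Q(v,v) ∧ ¬L(w,v) ∨ Q(q,q) ∧ L(w1,q))

First replace A → B with ¬A ∨ B.
  ¬(∀w ∀v (Q(v,v) ∨ L(w,v))) ∨ (∀w ∃v (Q(w,w) ∧ L(v,w)))
Drive negations inward (¬∀x A ≡ ∃x ¬A, ¬∃x A ≡ ∀x ¬A, De Morgan for ∧/∨):
  (∃w ∃v (¬Q(v,v) ∧ ¬L(w,v))) ∨ (∀w ∃v (Q(w,w) ∧ L(v,w)))
Standardize variables apart so no two quantifiers bind the same name: w↦q, v↦w1.
  (∃w ∃v (¬Q(v,v) ∧ ¬L(w,v))) ∨ (∀q ∃w1 (Q(q,q) ∧ L(w1,q)))
Pull the quantifiers to the front (each side's bound variable is not free in the other side):
  ∃w ∃v ∀q ∃w1 (¬Q(v,v) ∧ ¬L(w,v) ∨ Q(q,q) ∧ L(w1,q))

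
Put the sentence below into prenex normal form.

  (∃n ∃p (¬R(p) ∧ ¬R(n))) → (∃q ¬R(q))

∀n ∀p ∃q (R(p) ∨ R(n) ∨ ¬R(q))

Rewrite implications/biconditionals: A → B as ¬A ∨ B.
  ¬(∃n ∃p (¬R(p) ∧ ¬R(n))) ∨ (∃q ¬R(q))
Push ¬ through the quantifiers and connectives to reach negation normal form:
  (∀n ∀p (R(p) ∨ R(n))) ∨ (∃q ¬R(q))
Pull the quantifiers to the front (each side's bound variable is not free in the other side):
  ∀n ∀p ∃q (R(p) ∨ R(n) ∨ ¬R(q))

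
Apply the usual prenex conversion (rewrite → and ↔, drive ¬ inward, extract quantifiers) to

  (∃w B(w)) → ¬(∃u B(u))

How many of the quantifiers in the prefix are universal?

First replace A → B with ¬A ∨ B.
  ¬(∃w B(w)) ∨ ¬(∃u B(u))
Move each ¬ inward, flipping quantifiers it crosses:
  (∀w ¬B(w)) ∨ (∀u ¬B(u))
Finally move all quantifiers to the prefix:
  ∀w ∀u (¬B(w) ∨ ¬B(u))
The prefix is ∀w ∀u: 2 universal, 0 existential.

2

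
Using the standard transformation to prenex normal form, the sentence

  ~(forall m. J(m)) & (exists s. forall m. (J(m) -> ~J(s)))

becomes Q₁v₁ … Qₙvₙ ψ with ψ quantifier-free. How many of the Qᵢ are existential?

2

First replace A → B with ¬A ∨ B.
  ~(forall m. J(m)) & (exists s. forall m. (~J(m) | ~J(s)))
Move each ¬ inward, flipping quantifiers it crosses:
  (exists m. ~J(m)) & (exists s. forall m. (~J(m) | ~J(s)))
Rename bound variables to avoid capture: m↦u.
  (exists m. ~J(m)) & (exists s. forall u. (~J(u) | ~J(s)))
Extract every quantifier outward, since the variables are now distinct and don't occur free across branches:
  exists m. exists s. forall u. (~J(m) & (~J(u) | ~J(s)))
The prefix is exists m exists s forall u: 1 universal, 2 existential.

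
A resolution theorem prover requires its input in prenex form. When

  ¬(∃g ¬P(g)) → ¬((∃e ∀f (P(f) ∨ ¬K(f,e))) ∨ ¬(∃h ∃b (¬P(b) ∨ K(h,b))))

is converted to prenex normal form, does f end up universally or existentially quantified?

Eliminate → and ↔ using ¬ and ∨.
  ¬¬(∃g ¬P(g)) ∨ ¬((∃e ∀f (P(f) ∨ ¬K(f,e))) ∨ ¬(∃h ∃b (¬P(b) ∨ K(h,b))))
Push ¬ through the quantifiers and connectives to reach negation normal form:
  (∃g ¬P(g)) ∨ (∀e ∃f (¬P(f) ∧ K(f,e))) ∧ (∃h ∃b (¬P(b) ∨ K(h,b)))
All bound variables are already distinct, so no renaming is needed.
Pull the quantifiers to the front (each side's bound variable is not free in the other side):
  ∃g ∀e ∃f ∃h ∃b (¬P(g) ∨ ¬P(f) ∧ K(f,e) ∧ (¬P(b) ∨ K(h,b)))
The quantifier ∀f sits under an odd number of negations (counting the antecedent side of each →), so it flips to ∃f.

existential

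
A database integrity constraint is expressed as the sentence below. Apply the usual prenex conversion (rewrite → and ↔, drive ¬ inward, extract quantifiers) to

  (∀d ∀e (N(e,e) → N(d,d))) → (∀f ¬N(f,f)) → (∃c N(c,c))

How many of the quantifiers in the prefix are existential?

Rewrite implications/biconditionals: A → B as ¬A ∨ B.
  ¬(∀d ∀e (¬N(e,e) ∨ N(d,d))) ∨ ¬(∀f ¬N(f,f)) ∨ (∃c N(c,c))
Push ¬ through the quantifiers and connectives to reach negation normal form:
  (∃d ∃e (N(e,e) ∧ ¬N(d,d))) ∨ (∃f N(f,f)) ∨ (∃c N(c,c))
All bound variables are already distinct, so no renaming is needed.
Pull the quantifiers to the front (each side's bound variable is not free in the other side):
  ∃d ∃e ∃f ∃c (N(e,e) ∧ ¬N(d,d) ∨ N(f,f) ∨ N(c,c))
The prefix is ∃d ∃e ∃f ∃c: 0 universal, 4 existential.

4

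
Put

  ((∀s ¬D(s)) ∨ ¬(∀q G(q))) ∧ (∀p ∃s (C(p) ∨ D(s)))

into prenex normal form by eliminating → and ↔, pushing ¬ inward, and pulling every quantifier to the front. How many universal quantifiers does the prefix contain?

2

Push ¬ through the quantifiers and connectives to reach negation normal form:
  ((∀s ¬D(s)) ∨ (∃q ¬G(q))) ∧ (∀p ∃s (C(p) ∨ D(s)))
Rename bound variables to avoid capture: s↦u1.
  ((∀s ¬D(s)) ∨ (∃q ¬G(q))) ∧ (∀p ∃u1 (C(p) ∨ D(u1)))
Finally move all quantifiers to the prefix:
  ∀s ∃q ∀p ∃u1 ((¬D(s) ∨ ¬G(q)) ∧ (C(p) ∨ D(u1)))
The prefix is ∀s ∃q ∀p ∃u1: 2 universal, 2 existential.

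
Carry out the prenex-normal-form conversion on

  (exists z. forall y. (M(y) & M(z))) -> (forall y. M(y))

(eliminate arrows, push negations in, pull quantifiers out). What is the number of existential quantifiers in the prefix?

First replace A → B with ¬A ∨ B.
  ~(exists z. forall y. (M(y) & M(z))) | (forall y. M(y))
Move each ¬ inward, flipping quantifiers it crosses:
  (forall z. exists y. (~M(y) | ~M(z))) | (forall y. M(y))
Rename bound variables to avoid capture: y↦b.
  (forall z. exists y. (~M(y) | ~M(z))) | (forall b. M(b))
Pull the quantifiers to the front (each side's bound variable is not free in the other side):
  forall z. exists y. forall b. (~M(y) | ~M(z) | M(b))
The prefix is forall z exists y forall b: 2 universal, 1 existential.

1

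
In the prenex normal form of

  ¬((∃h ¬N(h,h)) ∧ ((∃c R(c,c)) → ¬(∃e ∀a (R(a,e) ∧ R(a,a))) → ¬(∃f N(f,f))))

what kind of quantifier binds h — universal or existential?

universal

Eliminate → and ↔ using ¬ and ∨.
  ¬((∃h ¬N(h,h)) ∧ (¬(∃c R(c,c)) ∨ ¬¬(∃e ∀a (R(a,e) ∧ R(a,a))) ∨ ¬(∃f N(f,f))))
Drive negations inward (¬∀x A ≡ ∃x ¬A, ¬∃x A ≡ ∀x ¬A, De Morgan for ∧/∨):
  (∀h N(h,h)) ∨ (∃c R(c,c)) ∧ (∀e ∃a (¬R(a,e) ∨ ¬R(a,a))) ∧ (∃f N(f,f))
All bound variables are already distinct, so no renaming is needed.
Finally move all quantifiers to the prefix:
  ∀h ∃c ∀e ∃a ∃f (N(h,h) ∨ R(c,c) ∧ (¬R(a,e) ∨ ¬R(a,a)) ∧ N(f,f))
The quantifier ∃h sits under an odd number of negations (counting the antecedent side of each →), so it flips to ∀h.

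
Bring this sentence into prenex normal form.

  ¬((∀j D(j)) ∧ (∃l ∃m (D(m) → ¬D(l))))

First replace A → B with ¬A ∨ B.
  ¬((∀j D(j)) ∧ (∃l ∃m (¬D(m) ∨ ¬D(l))))
Drive negations inward (¬∀x A ≡ ∃x ¬A, ¬∃x A ≡ ∀x ¬A, De Morgan for ∧/∨):
  (∃j ¬D(j)) ∨ (∀l ∀m (D(m) ∧ D(l)))
All bound variables are already distinct, so no renaming is needed.
Finally move all quantifiers to the prefix:
  ∃j ∀l ∀m (¬D(j) ∨ D(m) ∧ D(l))

∃j ∀l ∀m (¬D(j) ∨ D(m) ∧ D(l))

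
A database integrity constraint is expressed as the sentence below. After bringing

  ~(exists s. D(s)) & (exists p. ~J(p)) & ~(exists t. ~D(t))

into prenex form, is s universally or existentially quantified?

universal

Push ¬ through the quantifiers and connectives to reach negation normal form:
  (forall s. ~D(s)) & (exists p. ~J(p)) & (forall t. D(t))
All bound variables are already distinct, so no renaming is needed.
Extract every quantifier outward, since the variables are now distinct and don't occur free across branches:
  forall s. exists p. forall t. (~D(s) & ~J(p) & D(t))
The quantifier exists s sits under an odd number of negations, so it flips to forall s.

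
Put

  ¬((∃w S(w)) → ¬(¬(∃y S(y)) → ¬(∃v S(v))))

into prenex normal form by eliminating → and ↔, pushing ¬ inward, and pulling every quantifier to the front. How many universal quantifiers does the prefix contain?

Rewrite implications/biconditionals: A → B as ¬A ∨ B.
  ¬(¬(∃w S(w)) ∨ ¬(¬¬(∃y S(y)) ∨ ¬(∃v S(v))))
Move each ¬ inward, flipping quantifiers it crosses:
  (∃w S(w)) ∧ ((∃y S(y)) ∨ (∀v ¬S(v)))
Pull the quantifiers to the front (each side's bound variable is not free in the other side):
  ∃w ∃y ∀v (S(w) ∧ (S(y) ∨ ¬S(v)))
The prefix is ∃w ∃y ∀v: 1 universal, 2 existential.

1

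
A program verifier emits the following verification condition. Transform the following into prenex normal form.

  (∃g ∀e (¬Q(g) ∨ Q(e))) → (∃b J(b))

Eliminate → and ↔ using ¬ and ∨.
  ¬(∃g ∀e (¬Q(g) ∨ Q(e))) ∨ (∃b J(b))
Push ¬ through the quantifiers and connectives to reach negation normal form:
  (∀g ∃e (Q(g) ∧ ¬Q(e))) ∨ (∃b J(b))
All bound variables are already distinct, so no renaming is needed.
Finally move all quantifiers to the prefix:
  ∀g ∃e ∃b (Q(g) ∧ ¬Q(e) ∨ J(b))

∀g ∃e ∃b (Q(g) ∧ ¬Q(e) ∨ J(b))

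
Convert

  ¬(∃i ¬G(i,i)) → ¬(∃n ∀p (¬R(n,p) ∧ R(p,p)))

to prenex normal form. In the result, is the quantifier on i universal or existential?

First replace A → B with ¬A ∨ B.
  ¬¬(∃i ¬G(i,i)) ∨ ¬(∃n ∀p (¬R(n,p) ∧ R(p,p)))
Drive negations inward (¬∀x A ≡ ∃x ¬A, ¬∃x A ≡ ∀x ¬A, De Morgan for ∧/∨):
  (∃i ¬G(i,i)) ∨ (∀n ∃p (R(n,p) ∨ ¬R(p,p)))
All bound variables are already distinct, so no renaming is needed.
Extract every quantifier outward, since the variables are now distinct and don't occur free across branches:
  ∃i ∀n ∃p (¬G(i,i) ∨ R(n,p) ∨ ¬R(p,p))
The quantifier ∃i sits under an even number of negations (counting the antecedent side of each →), so it remains existential.

existential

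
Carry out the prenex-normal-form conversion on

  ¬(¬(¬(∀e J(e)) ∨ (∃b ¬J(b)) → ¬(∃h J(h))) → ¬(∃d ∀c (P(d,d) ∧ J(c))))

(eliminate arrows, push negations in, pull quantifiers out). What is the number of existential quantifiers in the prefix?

4

Rewrite implications/biconditionals: A → B as ¬A ∨ B.
  ¬(¬¬(¬(¬(∀e J(e)) ∨ (∃b ¬J(b))) ∨ ¬(∃h J(h))) ∨ ¬(∃d ∀c (P(d,d) ∧ J(c))))
Push ¬ through the quantifiers and connectives to reach negation normal form:
  ((∃e ¬J(e)) ∨ (∃b ¬J(b))) ∧ (∃h J(h)) ∧ (∃d ∀c (P(d,d) ∧ J(c)))
Pull the quantifiers to the front (each side's bound variable is not free in the other side):
  ∃e ∃b ∃h ∃d ∀c ((¬J(e) ∨ ¬J(b)) ∧ J(h) ∧ P(d,d) ∧ J(c))
The prefix is ∃e ∃b ∃h ∃d ∀c: 1 universal, 4 existential.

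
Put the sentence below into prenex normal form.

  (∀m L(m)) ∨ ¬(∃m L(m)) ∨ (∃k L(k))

Move each ¬ inward, flipping quantifiers it crosses:
  (∀m L(m)) ∨ (∀m ¬L(m)) ∨ (∃k L(k))
Give each quantifier a distinct variable: m↦u1.
  (∀m L(m)) ∨ (∀u1 ¬L(u1)) ∨ (∃k L(k))
Finally move all quantifiers to the prefix:
  ∀m ∀u1 ∃k (L(m) ∨ ¬L(u1) ∨ L(k))

∀m ∀u1 ∃k (L(m) ∨ ¬L(u1) ∨ L(k))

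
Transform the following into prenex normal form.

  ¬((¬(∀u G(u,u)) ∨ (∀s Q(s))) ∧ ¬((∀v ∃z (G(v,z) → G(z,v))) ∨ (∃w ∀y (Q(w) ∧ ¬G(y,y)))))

∀u ∃s ∀v ∃z ∃w ∀y (G(u,u) ∧ ¬Q(s) ∨ ¬G(v,z) ∨ G(z,v) ∨ Q(w) ∧ ¬G(y,y))

Eliminate → and ↔ using ¬ and ∨.
  ¬((¬(∀u G(u,u)) ∨ (∀s Q(s))) ∧ ¬((∀v ∃z (¬G(v,z) ∨ G(z,v))) ∨ (∃w ∀y (Q(w) ∧ ¬G(y,y)))))
Move each ¬ inward, flipping quantifiers it crosses:
  (∀u G(u,u)) ∧ (∃s ¬Q(s)) ∨ (∀v ∃z (¬G(v,z) ∨ G(z,v))) ∨ (∃w ∀y (Q(w) ∧ ¬G(y,y)))
Pull the quantifiers to the front (each side's bound variable is not free in the other side):
  ∀u ∃s ∀v ∃z ∃w ∀y (G(u,u) ∧ ¬Q(s) ∨ ¬G(v,z) ∨ G(z,v) ∨ Q(w) ∧ ¬G(y,y))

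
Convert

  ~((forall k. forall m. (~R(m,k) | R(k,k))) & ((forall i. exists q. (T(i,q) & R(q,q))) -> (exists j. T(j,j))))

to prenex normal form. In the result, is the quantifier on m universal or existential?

existential

Eliminate → and ↔ using ¬ and ∨.
  ~((forall k. forall m. (~R(m,k) | R(k,k))) & (~(forall i. exists q. (T(i,q) & R(q,q))) | (exists j. T(j,j))))
Drive negations inward (¬∀x A ≡ ∃x ¬A, ¬∃x A ≡ ∀x ¬A, De Morgan for ∧/∨):
  (exists k. exists m. (R(m,k) & ~R(k,k))) | (forall i. exists q. (T(i,q) & R(q,q))) & (forall j. ~T(j,j))
All bound variables are already distinct, so no renaming is needed.
Finally move all quantifiers to the prefix:
  exists k. exists m. forall i. exists q. forall j. (R(m,k) & ~R(k,k) | T(i,q) & R(q,q) & ~T(j,j))
The quantifier forall m sits under an odd number of negations (counting the antecedent side of each →), so it flips to exists m.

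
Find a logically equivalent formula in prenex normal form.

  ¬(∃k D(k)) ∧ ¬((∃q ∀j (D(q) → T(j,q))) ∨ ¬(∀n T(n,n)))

∀k ∀q ∃j ∀n (¬D(k) ∧ D(q) ∧ ¬T(j,q) ∧ T(n,n))

First replace A → B with ¬A ∨ B.
  ¬(∃k D(k)) ∧ ¬((∃q ∀j (¬D(q) ∨ T(j,q))) ∨ ¬(∀n T(n,n)))
Push ¬ through the quantifiers and connectives to reach negation normal form:
  (∀k ¬D(k)) ∧ (∀q ∃j (D(q) ∧ ¬T(j,q))) ∧ (∀n T(n,n))
All bound variables are already distinct, so no renaming is needed.
Pull the quantifiers to the front (each side's bound variable is not free in the other side):
  ∀k ∀q ∃j ∀n (¬D(k) ∧ D(q) ∧ ¬T(j,q) ∧ T(n,n))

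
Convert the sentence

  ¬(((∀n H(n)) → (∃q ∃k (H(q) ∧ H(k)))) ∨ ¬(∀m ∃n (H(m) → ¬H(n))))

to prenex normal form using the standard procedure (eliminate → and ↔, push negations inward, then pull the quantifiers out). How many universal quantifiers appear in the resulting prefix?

4

First replace A → B with ¬A ∨ B.
  ¬(¬(∀n H(n)) ∨ (∃q ∃k (H(q) ∧ H(k))) ∨ ¬(∀m ∃n (¬H(m) ∨ ¬H(n))))
Move each ¬ inward, flipping quantifiers it crosses:
  (∀n H(n)) ∧ (∀q ∀k (¬H(q) ∨ ¬H(k))) ∧ (∀m ∃n (¬H(m) ∨ ¬H(n)))
Standardize variables apart so no two quantifiers bind the same name: n↦v1.
  (∀n H(n)) ∧ (∀q ∀k (¬H(q) ∨ ¬H(k))) ∧ (∀m ∃v1 (¬H(m) ∨ ¬H(v1)))
Pull the quantifiers to the front (each side's bound variable is not free in the other side):
  ∀n ∀q ∀k ∀m ∃v1 (H(n) ∧ (¬H(q) ∨ ¬H(k)) ∧ (¬H(m) ∨ ¬H(v1)))
The prefix is ∀n ∀q ∀k ∀m ∃v1: 4 universal, 1 existential.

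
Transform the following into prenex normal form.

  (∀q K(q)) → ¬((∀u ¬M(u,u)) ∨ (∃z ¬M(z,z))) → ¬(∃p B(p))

Eliminate → and ↔ using ¬ and ∨.
  ¬(∀q K(q)) ∨ ¬¬((∀u ¬M(u,u)) ∨ (∃z ¬M(z,z))) ∨ ¬(∃p B(p))
Push ¬ through the quantifiers and connectives to reach negation normal form:
  (∃q ¬K(q)) ∨ (∀u ¬M(u,u)) ∨ (∃z ¬M(z,z)) ∨ (∀p ¬B(p))
All bound variables are already distinct, so no renaming is needed.
Pull the quantifiers to the front (each side's bound variable is not free in the other side):
  ∃q ∀u ∃z ∀p (¬K(q) ∨ ¬M(u,u) ∨ ¬M(z,z) ∨ ¬B(p))

∃q ∀u ∃z ∀p (¬K(q) ∨ ¬M(u,u) ∨ ¬M(z,z) ∨ ¬B(p))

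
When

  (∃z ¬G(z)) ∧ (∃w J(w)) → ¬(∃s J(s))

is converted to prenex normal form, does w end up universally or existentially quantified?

First replace A → B with ¬A ∨ B.
  ¬((∃z ¬G(z)) ∧ (∃w J(w))) ∨ ¬(∃s J(s))
Push ¬ through the quantifiers and connectives to reach negation normal form:
  (∀z G(z)) ∨ (∀w ¬J(w)) ∨ (∀s ¬J(s))
All bound variables are already distinct, so no renaming is needed.
Finally move all quantifiers to the prefix:
  ∀z ∀w ∀s (G(z) ∨ ¬J(w) ∨ ¬J(s))
The quantifier ∃w sits under an odd number of negations (counting the antecedent side of each →), so it flips to ∀w.

universal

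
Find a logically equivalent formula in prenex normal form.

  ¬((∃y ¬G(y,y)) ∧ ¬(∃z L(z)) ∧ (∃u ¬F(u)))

Drive negations inward (¬∀x A ≡ ∃x ¬A, ¬∃x A ≡ ∀x ¬A, De Morgan for ∧/∨):
  (∀y G(y,y)) ∨ (∃z L(z)) ∨ (∀u F(u))
Extract every quantifier outward, since the variables are now distinct and don't occur free across branches:
  ∀y ∃z ∀u (G(y,y) ∨ L(z) ∨ F(u))

∀y ∃z ∀u (G(y,y) ∨ L(z) ∨ F(u))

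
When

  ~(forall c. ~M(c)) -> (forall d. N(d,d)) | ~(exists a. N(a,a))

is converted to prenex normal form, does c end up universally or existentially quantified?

Rewrite implications/biconditionals: A → B as ¬A ∨ B.
  ~~(forall c. ~M(c)) | (forall d. N(d,d)) | ~(exists a. N(a,a))
Move each ¬ inward, flipping quantifiers it crosses:
  (forall c. ~M(c)) | (forall d. N(d,d)) | (forall a. ~N(a,a))
Extract every quantifier outward, since the variables are now distinct and don't occur free across branches:
  forall c. forall d. forall a. (~M(c) | N(d,d) | ~N(a,a))
The quantifier forall c sits under an even number of negations (counting the antecedent side of each →), so it remains universal.

universal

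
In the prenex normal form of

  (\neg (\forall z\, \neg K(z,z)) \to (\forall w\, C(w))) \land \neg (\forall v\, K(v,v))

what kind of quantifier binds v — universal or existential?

existential

First replace A → B with ¬A ∨ B.
  (\neg \neg (\forall z\, \neg K(z,z)) \lor (\forall w\, C(w))) \land \neg (\forall v\, K(v,v))
Push ¬ through the quantifiers and connectives to reach negation normal form:
  ((\forall z\, \neg K(z,z)) \lor (\forall w\, C(w))) \land (\exists v\, \neg K(v,v))
Extract every quantifier outward, since the variables are now distinct and don't occur free across branches:
  \forall z\, \forall w\, \exists v\, ((\neg K(z,z) \lor C(w)) \land \neg K(v,v))
The quantifier \forall v sits under an odd number of negations (counting the antecedent side of each →), so it flips to \exists v.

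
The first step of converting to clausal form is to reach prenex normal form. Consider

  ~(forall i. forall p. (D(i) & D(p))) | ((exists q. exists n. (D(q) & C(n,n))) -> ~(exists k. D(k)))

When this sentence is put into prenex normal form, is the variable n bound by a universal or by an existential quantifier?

universal

Rewrite implications/biconditionals: A → B as ¬A ∨ B.
  ~(forall i. forall p. (D(i) & D(p))) | ~(exists q. exists n. (D(q) & C(n,n))) | ~(exists k. D(k))
Drive negations inward (¬∀x A ≡ ∃x ¬A, ¬∃x A ≡ ∀x ¬A, De Morgan for ∧/∨):
  (exists i. exists p. (~D(i) | ~D(p))) | (forall q. forall n. (~D(q) | ~C(n,n))) | (forall k. ~D(k))
All bound variables are already distinct, so no renaming is needed.
Pull the quantifiers to the front (each side's bound variable is not free in the other side):
  exists i. exists p. forall q. forall n. forall k. (~D(i) | ~D(p) | ~D(q) | ~C(n,n) | ~D(k))
The quantifier exists n sits under an odd number of negations (counting the antecedent side of each →), so it flips to forall n.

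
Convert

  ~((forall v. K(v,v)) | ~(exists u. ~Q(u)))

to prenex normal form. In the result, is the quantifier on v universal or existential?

existential

Move each ¬ inward, flipping quantifiers it crosses:
  (exists v. ~K(v,v)) & (exists u. ~Q(u))
Pull the quantifiers to the front (each side's bound variable is not free in the other side):
  exists v. exists u. (~K(v,v) & ~Q(u))
The quantifier forall v sits under an odd number of negations, so it flips to exists v.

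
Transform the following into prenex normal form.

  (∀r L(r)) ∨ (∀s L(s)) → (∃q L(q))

∃r ∃s ∃q (¬L(r) ∧ ¬L(s) ∨ L(q))

Eliminate → and ↔ using ¬ and ∨.
  ¬((∀r L(r)) ∨ (∀s L(s))) ∨ (∃q L(q))
Push ¬ through the quantifiers and connectives to reach negation normal form:
  (∃r ¬L(r)) ∧ (∃s ¬L(s)) ∨ (∃q L(q))
Pull the quantifiers to the front (each side's bound variable is not free in the other side):
  ∃r ∃s ∃q (¬L(r) ∧ ¬L(s) ∨ L(q))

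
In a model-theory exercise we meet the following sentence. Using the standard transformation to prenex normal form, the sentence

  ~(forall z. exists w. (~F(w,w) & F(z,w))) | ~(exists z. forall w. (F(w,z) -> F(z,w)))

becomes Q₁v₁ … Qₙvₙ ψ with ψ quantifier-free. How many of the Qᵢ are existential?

Eliminate → and ↔ using ¬ and ∨.
  ~(forall z. exists w. (~F(w,w) & F(z,w))) | ~(exists z. forall w. (~F(w,z) | F(z,w)))
Push ¬ through the quantifiers and connectives to reach negation normal form:
  (exists z. forall w. (F(w,w) | ~F(z,w))) | (forall z. exists w. (F(w,z) & ~F(z,w)))
Standardize variables apart so no two quantifiers bind the same name: z↦t, w↦q.
  (exists z. forall w. (F(w,w) | ~F(z,w))) | (forall t. exists q. (F(q,t) & ~F(t,q)))
Pull the quantifiers to the front (each side's bound variable is not free in the other side):
  exists z. forall w. forall t. exists q. (F(w,w) | ~F(z,w) | F(q,t) & ~F(t,q))
The prefix is exists z forall w forall t exists q: 2 universal, 2 existential.

2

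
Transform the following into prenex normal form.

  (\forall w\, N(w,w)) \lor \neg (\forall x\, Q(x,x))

\forall w\, \exists x\, (N(w,w) \lor \neg Q(x,x))

Push ¬ through the quantifiers and connectives to reach negation normal form:
  (\forall w\, N(w,w)) \lor (\exists x\, \neg Q(x,x))
Finally move all quantifiers to the prefix:
  \forall w\, \exists x\, (N(w,w) \lor \neg Q(x,x))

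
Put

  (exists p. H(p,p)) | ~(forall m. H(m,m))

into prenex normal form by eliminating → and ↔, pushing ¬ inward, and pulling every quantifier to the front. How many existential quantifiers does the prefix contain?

Move each ¬ inward, flipping quantifiers it crosses:
  (exists p. H(p,p)) | (exists m. ~H(m,m))
All bound variables are already distinct, so no renaming is needed.
Pull the quantifiers to the front (each side's bound variable is not free in the other side):
  exists p. exists m. (H(p,p) | ~H(m,m))
The prefix is exists p exists m: 0 universal, 2 existential.

2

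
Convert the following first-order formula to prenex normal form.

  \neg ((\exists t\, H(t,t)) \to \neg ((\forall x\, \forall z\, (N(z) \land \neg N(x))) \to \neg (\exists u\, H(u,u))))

\exists t\, \exists x\, \exists z\, \forall u\, (H(t,t) \land (\neg N(z) \lor N(x) \lor \neg H(u,u)))

Rewrite implications/biconditionals: A → B as ¬A ∨ B.
  \neg (\neg (\exists t\, H(t,t)) \lor \neg (\neg (\forall x\, \forall z\, (N(z) \land \neg N(x))) \lor \neg (\exists u\, H(u,u))))
Push ¬ through the quantifiers and connectives to reach negation normal form:
  (\exists t\, H(t,t)) \land ((\exists x\, \exists z\, (\neg N(z) \lor N(x))) \lor (\forall u\, \neg H(u,u)))
All bound variables are already distinct, so no renaming is needed.
Finally move all quantifiers to the prefix:
  \exists t\, \exists x\, \exists z\, \forall u\, (H(t,t) \land (\neg N(z) \lor N(x) \lor \neg H(u,u)))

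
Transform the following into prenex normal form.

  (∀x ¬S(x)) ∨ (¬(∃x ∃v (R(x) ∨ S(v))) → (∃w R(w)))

∀x ∃t ∃v ∃w (¬S(x) ∨ R(t) ∨ S(v) ∨ R(w))

Rewrite implications/biconditionals: A → B as ¬A ∨ B.
  (∀x ¬S(x)) ∨ ¬¬(∃x ∃v (R(x) ∨ S(v))) ∨ (∃w R(w))
Move each ¬ inward, flipping quantifiers it crosses:
  (∀x ¬S(x)) ∨ (∃x ∃v (R(x) ∨ S(v))) ∨ (∃w R(w))
Rename bound variables to avoid capture: x↦t.
  (∀x ¬S(x)) ∨ (∃t ∃v (R(t) ∨ S(v))) ∨ (∃w R(w))
Pull the quantifiers to the front (each side's bound variable is not free in the other side):
  ∀x ∃t ∃v ∃w (¬S(x) ∨ R(t) ∨ S(v) ∨ R(w))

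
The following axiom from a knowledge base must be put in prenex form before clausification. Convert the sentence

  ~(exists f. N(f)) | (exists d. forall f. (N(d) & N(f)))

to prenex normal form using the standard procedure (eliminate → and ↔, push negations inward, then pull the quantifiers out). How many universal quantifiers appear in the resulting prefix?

Push ¬ through the quantifiers and connectives to reach negation normal form:
  (forall f. ~N(f)) | (exists d. forall f. (N(d) & N(f)))
Give each quantifier a distinct variable: f↦b.
  (forall f. ~N(f)) | (exists d. forall b. (N(d) & N(b)))
Extract every quantifier outward, since the variables are now distinct and don't occur free across branches:
  forall f. exists d. forall b. (~N(f) | N(d) & N(b))
The prefix is forall f exists d forall b: 2 universal, 1 existential.

2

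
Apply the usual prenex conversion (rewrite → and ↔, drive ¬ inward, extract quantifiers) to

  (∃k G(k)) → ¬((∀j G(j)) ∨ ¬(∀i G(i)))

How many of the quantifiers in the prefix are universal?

First replace A → B with ¬A ∨ B.
  ¬(∃k G(k)) ∨ ¬((∀j G(j)) ∨ ¬(∀i G(i)))
Push ¬ through the quantifiers and connectives to reach negation normal form:
  (∀k ¬G(k)) ∨ (∃j ¬G(j)) ∧ (∀i G(i))
All bound variables are already distinct, so no renaming is needed.
Finally move all quantifiers to the prefix:
  ∀k ∃j ∀i (¬G(k) ∨ ¬G(j) ∧ G(i))
The prefix is ∀k ∃j ∀i: 2 universal, 1 existential.

2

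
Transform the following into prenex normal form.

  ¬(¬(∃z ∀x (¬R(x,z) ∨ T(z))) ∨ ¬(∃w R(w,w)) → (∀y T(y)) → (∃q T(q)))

∀z ∃x ∀w ∀y ∀q ((R(x,z) ∧ ¬T(z) ∨ ¬R(w,w)) ∧ T(y) ∧ ¬T(q))

Eliminate → and ↔ using ¬ and ∨.
  ¬(¬(¬(∃z ∀x (¬R(x,z) ∨ T(z))) ∨ ¬(∃w R(w,w))) ∨ ¬(∀y T(y)) ∨ (∃q T(q)))
Drive negations inward (¬∀x A ≡ ∃x ¬A, ¬∃x A ≡ ∀x ¬A, De Morgan for ∧/∨):
  ((∀z ∃x (R(x,z) ∧ ¬T(z))) ∨ (∀w ¬R(w,w))) ∧ (∀y T(y)) ∧ (∀q ¬T(q))
Finally move all quantifiers to the prefix:
  ∀z ∃x ∀w ∀y ∀q ((R(x,z) ∧ ¬T(z) ∨ ¬R(w,w)) ∧ T(y) ∧ ¬T(q))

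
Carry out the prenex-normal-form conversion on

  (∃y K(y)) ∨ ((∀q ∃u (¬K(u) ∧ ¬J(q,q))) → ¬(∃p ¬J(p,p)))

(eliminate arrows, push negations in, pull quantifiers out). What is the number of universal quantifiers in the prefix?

First replace A → B with ¬A ∨ B.
  (∃y K(y)) ∨ ¬(∀q ∃u (¬K(u) ∧ ¬J(q,q))) ∨ ¬(∃p ¬J(p,p))
Push ¬ through the quantifiers and connectives to reach negation normal form:
  (∃y K(y)) ∨ (∃q ∀u (K(u) ∨ J(q,q))) ∨ (∀p J(p,p))
All bound variables are already distinct, so no renaming is needed.
Pull the quantifiers to the front (each side's bound variable is not free in the other side):
  ∃y ∃q ∀u ∀p (K(y) ∨ K(u) ∨ J(q,q) ∨ J(p,p))
The prefix is ∃y ∃q ∀u ∀p: 2 universal, 2 existential.

2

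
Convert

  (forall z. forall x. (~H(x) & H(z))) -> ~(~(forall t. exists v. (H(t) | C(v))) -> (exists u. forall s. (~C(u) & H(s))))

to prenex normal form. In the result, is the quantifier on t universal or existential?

First replace A → B with ¬A ∨ B.
  ~(forall z. forall x. (~H(x) & H(z))) | ~(~~(forall t. exists v. (H(t) | C(v))) | (exists u. forall s. (~C(u) & H(s))))
Drive negations inward (¬∀x A ≡ ∃x ¬A, ¬∃x A ≡ ∀x ¬A, De Morgan for ∧/∨):
  (exists z. exists x. (H(x) | ~H(z))) | (exists t. forall v. (~H(t) & ~C(v))) & (forall u. exists s. (C(u) | ~H(s)))
All bound variables are already distinct, so no renaming is needed.
Finally move all quantifiers to the prefix:
  exists z. exists x. exists t. forall v. forall u. exists s. (H(x) | ~H(z) | ~H(t) & ~C(v) & (C(u) | ~H(s)))
The quantifier forall t sits under an odd number of negations (counting the antecedent side of each →), so it flips to exists t.

existential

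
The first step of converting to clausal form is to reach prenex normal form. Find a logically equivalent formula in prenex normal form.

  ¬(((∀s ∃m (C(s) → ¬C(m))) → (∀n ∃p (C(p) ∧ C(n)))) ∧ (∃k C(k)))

Rewrite implications/biconditionals: A → B as ¬A ∨ B.
  ¬((¬(∀s ∃m (¬C(s) ∨ ¬C(m))) ∨ (∀n ∃p (C(p) ∧ C(n)))) ∧ (∃k C(k)))
Push ¬ through the quantifiers and connectives to reach negation normal form:
  (∀s ∃m (¬C(s) ∨ ¬C(m))) ∧ (∃n ∀p (¬C(p) ∨ ¬C(n))) ∨ (∀k ¬C(k))
All bound variables are already distinct, so no renaming is needed.
Pull the quantifiers to the front (each side's bound variable is not free in the other side):
  ∀s ∃m ∃n ∀p ∀k ((¬C(s) ∨ ¬C(m)) ∧ (¬C(p) ∨ ¬C(n)) ∨ ¬C(k))

∀s ∃m ∃n ∀p ∀k ((¬C(s) ∨ ¬C(m)) ∧ (¬C(p) ∨ ¬C(n)) ∨ ¬C(k))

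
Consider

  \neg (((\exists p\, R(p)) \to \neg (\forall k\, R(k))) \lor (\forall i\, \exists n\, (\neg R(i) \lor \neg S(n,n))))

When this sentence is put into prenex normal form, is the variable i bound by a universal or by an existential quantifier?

existential

First replace A → B with ¬A ∨ B.
  \neg (\neg (\exists p\, R(p)) \lor \neg (\forall k\, R(k)) \lor (\forall i\, \exists n\, (\neg R(i) \lor \neg S(n,n))))
Move each ¬ inward, flipping quantifiers it crosses:
  (\exists p\, R(p)) \land (\forall k\, R(k)) \land (\exists i\, \forall n\, (R(i) \land S(n,n)))
Extract every quantifier outward, since the variables are now distinct and don't occur free across branches:
  \exists p\, \forall k\, \exists i\, \forall n\, (R(p) \land R(k) \land R(i) \land S(n,n))
The quantifier \forall i sits under an odd number of negations (counting the antecedent side of each →), so it flips to \exists i.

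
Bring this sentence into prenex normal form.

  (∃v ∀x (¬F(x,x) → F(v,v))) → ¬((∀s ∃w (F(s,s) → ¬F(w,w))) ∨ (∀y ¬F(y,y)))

∀v ∃x ∃s ∀w ∃y (¬F(x,x) ∧ ¬F(v,v) ∨ F(s,s) ∧ F(w,w) ∧ F(y,y))

Rewrite implications/biconditionals: A → B as ¬A ∨ B.
  ¬(∃v ∀x (¬¬F(x,x) ∨ F(v,v))) ∨ ¬((∀s ∃w (¬F(s,s) ∨ ¬F(w,w))) ∨ (∀y ¬F(y,y)))
Move each ¬ inward, flipping quantifiers it crosses:
  (∀v ∃x (¬F(x,x) ∧ ¬F(v,v))) ∨ (∃s ∀w (F(s,s) ∧ F(w,w))) ∧ (∃y F(y,y))
All bound variables are already distinct, so no renaming is needed.
Finally move all quantifiers to the prefix:
  ∀v ∃x ∃s ∀w ∃y (¬F(x,x) ∧ ¬F(v,v) ∨ F(s,s) ∧ F(w,w) ∧ F(y,y))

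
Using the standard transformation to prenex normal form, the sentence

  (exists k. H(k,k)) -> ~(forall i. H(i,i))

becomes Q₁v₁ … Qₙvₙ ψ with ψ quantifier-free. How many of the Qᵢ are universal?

Rewrite implications/biconditionals: A → B as ¬A ∨ B.
  ~(exists k. H(k,k)) | ~(forall i. H(i,i))
Move each ¬ inward, flipping quantifiers it crosses:
  (forall k. ~H(k,k)) | (exists i. ~H(i,i))
All bound variables are already distinct, so no renaming is needed.
Extract every quantifier outward, since the variables are now distinct and don't occur free across branches:
  forall k. exists i. (~H(k,k) | ~H(i,i))
The prefix is forall k exists i: 1 universal, 1 existential.

1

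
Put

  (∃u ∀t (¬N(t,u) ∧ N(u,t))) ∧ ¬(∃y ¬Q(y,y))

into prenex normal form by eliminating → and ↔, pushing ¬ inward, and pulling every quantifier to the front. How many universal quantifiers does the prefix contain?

2

Move each ¬ inward, flipping quantifiers it crosses:
  (∃u ∀t (¬N(t,u) ∧ N(u,t))) ∧ (∀y Q(y,y))
All bound variables are already distinct, so no renaming is needed.
Finally move all quantifiers to the prefix:
  ∃u ∀t ∀y (¬N(t,u) ∧ N(u,t) ∧ Q(y,y))
The prefix is ∃u ∀t ∀y: 2 universal, 1 existential.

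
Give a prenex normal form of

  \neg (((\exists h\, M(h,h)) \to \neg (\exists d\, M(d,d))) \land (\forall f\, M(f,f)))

\exists h\, \exists d\, \exists f\, (M(h,h) \land M(d,d) \lor \neg M(f,f))

Eliminate → and ↔ using ¬ and ∨.
  \neg ((\neg (\exists h\, M(h,h)) \lor \neg (\exists d\, M(d,d))) \land (\forall f\, M(f,f)))
Drive negations inward (¬∀x A ≡ ∃x ¬A, ¬∃x A ≡ ∀x ¬A, De Morgan for ∧/∨):
  (\exists h\, M(h,h)) \land (\exists d\, M(d,d)) \lor (\exists f\, \neg M(f,f))
All bound variables are already distinct, so no renaming is needed.
Pull the quantifiers to the front (each side's bound variable is not free in the other side):
  \exists h\, \exists d\, \exists f\, (M(h,h) \land M(d,d) \lor \neg M(f,f))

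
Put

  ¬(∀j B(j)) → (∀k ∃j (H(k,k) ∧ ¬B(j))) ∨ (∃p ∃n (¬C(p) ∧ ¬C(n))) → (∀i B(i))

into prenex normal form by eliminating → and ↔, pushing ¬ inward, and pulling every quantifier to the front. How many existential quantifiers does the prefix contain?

Rewrite implications/biconditionals: A → B as ¬A ∨ B.
  ¬¬(∀j B(j)) ∨ ¬((∀k ∃j (H(k,k) ∧ ¬B(j))) ∨ (∃p ∃n (¬C(p) ∧ ¬C(n)))) ∨ (∀i B(i))
Move each ¬ inward, flipping quantifiers it crosses:
  (∀j B(j)) ∨ (∃k ∀j (¬H(k,k) ∨ B(j))) ∧ (∀p ∀n (C(p) ∨ C(n))) ∨ (∀i B(i))
Give each quantifier a distinct variable: j↦y1.
  (∀j B(j)) ∨ (∃k ∀y1 (¬H(k,k) ∨ B(y1))) ∧ (∀p ∀n (C(p) ∨ C(n))) ∨ (∀i B(i))
Finally move all quantifiers to the prefix:
  ∀j ∃k ∀y1 ∀p ∀n ∀i (B(j) ∨ (¬H(k,k) ∨ B(y1)) ∧ (C(p) ∨ C(n)) ∨ B(i))
The prefix is ∀j ∃k ∀y1 ∀p ∀n ∀i: 5 universal, 1 existential.

1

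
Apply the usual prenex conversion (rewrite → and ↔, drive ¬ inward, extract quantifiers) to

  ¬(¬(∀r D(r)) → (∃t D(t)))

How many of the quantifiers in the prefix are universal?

Eliminate → and ↔ using ¬ and ∨.
  ¬(¬¬(∀r D(r)) ∨ (∃t D(t)))
Move each ¬ inward, flipping quantifiers it crosses:
  (∃r ¬D(r)) ∧ (∀t ¬D(t))
Pull the quantifiers to the front (each side's bound variable is not free in the other side):
  ∃r ∀t (¬D(r) ∧ ¬D(t))
The prefix is ∃r ∀t: 1 universal, 1 existential.

1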